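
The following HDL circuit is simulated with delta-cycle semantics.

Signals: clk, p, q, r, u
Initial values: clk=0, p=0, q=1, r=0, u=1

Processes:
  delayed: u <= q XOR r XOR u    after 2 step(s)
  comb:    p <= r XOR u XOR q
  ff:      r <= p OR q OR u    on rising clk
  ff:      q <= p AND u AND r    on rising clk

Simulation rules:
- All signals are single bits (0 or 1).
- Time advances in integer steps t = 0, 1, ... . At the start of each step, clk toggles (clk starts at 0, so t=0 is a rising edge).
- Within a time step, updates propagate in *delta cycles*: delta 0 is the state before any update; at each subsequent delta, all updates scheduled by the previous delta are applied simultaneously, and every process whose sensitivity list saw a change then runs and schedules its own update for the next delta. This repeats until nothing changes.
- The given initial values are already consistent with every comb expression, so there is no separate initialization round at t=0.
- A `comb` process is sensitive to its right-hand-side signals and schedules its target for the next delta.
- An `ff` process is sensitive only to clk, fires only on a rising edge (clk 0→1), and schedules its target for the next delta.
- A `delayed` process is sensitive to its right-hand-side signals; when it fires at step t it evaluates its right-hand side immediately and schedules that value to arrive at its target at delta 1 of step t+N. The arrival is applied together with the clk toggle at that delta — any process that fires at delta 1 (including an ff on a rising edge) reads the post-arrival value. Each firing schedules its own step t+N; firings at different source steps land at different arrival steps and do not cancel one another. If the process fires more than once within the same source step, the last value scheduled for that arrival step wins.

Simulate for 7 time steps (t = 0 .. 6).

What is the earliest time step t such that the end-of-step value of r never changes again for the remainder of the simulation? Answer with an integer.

t=0 Δ0: clk=0 p=0 q=1 u=1 r=0
  Δ1: clk:0→1
  Δ2: q:1→0, r:0→1
  (2Δ to stable)
t=1 Δ0: clk=1 p=0 q=0 u=1 r=1
  Δ1: clk:1→0
  (1Δ to stable)
t=2 Δ0: clk=0 p=0 q=0 u=1 r=1
  Δ1: clk:0→1, u:1→0
  Δ2: p:0→1, r:1→0
  Δ3: p:1→0
  (3Δ to stable)
t=3 Δ0: clk=1 p=0 q=0 u=0 r=0
  Δ1: clk:1→0
  (1Δ to stable)
t=4 Δ0: clk=0 p=0 q=0 u=0 r=0
  Δ1: clk:0→1
  (1Δ to stable)
t=5 Δ0: clk=1 p=0 q=0 u=0 r=0
  Δ1: clk:1→0
  (1Δ to stable)
t=6 Δ0: clk=0 p=0 q=0 u=0 r=0
  Δ1: clk:0→1
  (1Δ to stable)

2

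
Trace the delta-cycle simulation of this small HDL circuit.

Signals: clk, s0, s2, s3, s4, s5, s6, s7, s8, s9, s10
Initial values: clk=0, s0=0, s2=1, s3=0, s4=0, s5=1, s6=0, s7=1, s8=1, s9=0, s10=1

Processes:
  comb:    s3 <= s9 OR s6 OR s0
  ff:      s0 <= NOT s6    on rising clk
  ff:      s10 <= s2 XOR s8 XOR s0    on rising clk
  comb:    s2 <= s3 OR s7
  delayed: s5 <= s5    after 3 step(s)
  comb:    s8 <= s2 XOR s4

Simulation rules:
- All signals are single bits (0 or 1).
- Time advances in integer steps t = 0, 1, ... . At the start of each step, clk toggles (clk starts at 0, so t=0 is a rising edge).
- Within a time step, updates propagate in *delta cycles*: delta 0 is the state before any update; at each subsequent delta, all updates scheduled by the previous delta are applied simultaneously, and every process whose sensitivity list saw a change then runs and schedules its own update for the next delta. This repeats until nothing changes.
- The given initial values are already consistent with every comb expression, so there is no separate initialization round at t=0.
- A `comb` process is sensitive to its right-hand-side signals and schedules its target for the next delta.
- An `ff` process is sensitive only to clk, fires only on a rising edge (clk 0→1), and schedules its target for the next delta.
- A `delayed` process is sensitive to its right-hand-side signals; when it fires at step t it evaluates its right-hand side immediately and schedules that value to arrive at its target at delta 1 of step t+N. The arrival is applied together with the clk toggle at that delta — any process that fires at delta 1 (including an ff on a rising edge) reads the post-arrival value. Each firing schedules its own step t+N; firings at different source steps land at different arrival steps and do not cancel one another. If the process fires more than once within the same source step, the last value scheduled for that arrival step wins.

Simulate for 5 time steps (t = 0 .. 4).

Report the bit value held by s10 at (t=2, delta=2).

t=0 Δ0: s9=0 s2=1 s10=1 s7=1 s0=0 s8=1 s4=0 s5=1 s3=0 s6=0 clk=0
  Δ1: clk:0→1
  Δ2: s10:1→0, s0:0→1
  Δ3: s3:0→1
  (3Δ to stable)
t=1 Δ0: s9=0 s2=1 s10=0 s7=1 s0=1 s8=1 s4=0 s5=1 s3=1 s6=0 clk=1
  Δ1: clk:1→0
  (1Δ to stable)
t=2 Δ0: s9=0 s2=1 s10=0 s7=1 s0=1 s8=1 s4=0 s5=1 s3=1 s6=0 clk=0
  Δ1: clk:0→1
  Δ2: s10:0→1
  (2Δ to stable)
t=3 Δ0: s9=0 s2=1 s10=1 s7=1 s0=1 s8=1 s4=0 s5=1 s3=1 s6=0 clk=1
  Δ1: clk:1→0
  (1Δ to stable)
t=4 Δ0: s9=0 s2=1 s10=1 s7=1 s0=1 s8=1 s4=0 s5=1 s3=1 s6=0 clk=0
  Δ1: clk:0→1
  (1Δ to stable)

1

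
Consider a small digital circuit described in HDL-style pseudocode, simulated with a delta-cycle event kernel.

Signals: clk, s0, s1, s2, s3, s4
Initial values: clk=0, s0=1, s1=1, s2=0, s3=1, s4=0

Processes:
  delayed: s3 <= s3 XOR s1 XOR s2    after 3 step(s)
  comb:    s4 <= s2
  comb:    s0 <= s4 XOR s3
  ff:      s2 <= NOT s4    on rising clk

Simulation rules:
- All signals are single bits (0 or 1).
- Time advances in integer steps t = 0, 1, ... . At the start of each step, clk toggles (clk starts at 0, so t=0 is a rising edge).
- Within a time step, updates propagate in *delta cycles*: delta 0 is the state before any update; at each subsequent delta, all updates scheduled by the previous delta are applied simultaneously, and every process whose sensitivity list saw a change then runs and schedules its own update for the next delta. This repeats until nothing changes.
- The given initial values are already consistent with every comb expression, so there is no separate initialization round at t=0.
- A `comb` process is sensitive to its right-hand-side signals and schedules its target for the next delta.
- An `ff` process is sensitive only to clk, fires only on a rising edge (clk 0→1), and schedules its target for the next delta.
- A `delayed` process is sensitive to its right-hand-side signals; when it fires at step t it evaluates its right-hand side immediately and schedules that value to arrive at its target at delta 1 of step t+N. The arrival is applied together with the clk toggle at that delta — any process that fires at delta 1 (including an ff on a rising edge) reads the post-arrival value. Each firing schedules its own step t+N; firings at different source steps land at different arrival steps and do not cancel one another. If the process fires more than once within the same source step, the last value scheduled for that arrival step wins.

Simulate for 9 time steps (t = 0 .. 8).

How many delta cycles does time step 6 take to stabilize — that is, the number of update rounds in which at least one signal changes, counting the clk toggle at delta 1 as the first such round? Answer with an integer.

4

t=0 Δ0: s3=1 clk=0 s4=0 s0=1 s2=0 s1=1
  Δ1: clk:0→1
  Δ2: s2:0→1
  Δ3: s4:0→1
  Δ4: s0:1→0
  (4Δ to stable)
t=1 Δ0: s3=1 clk=1 s4=1 s0=0 s2=1 s1=1
  Δ1: clk:1→0
  (1Δ to stable)
t=2 Δ0: s3=1 clk=0 s4=1 s0=0 s2=1 s1=1
  Δ1: clk:0→1
  Δ2: s2:1→0
  Δ3: s4:1→0
  Δ4: s0:0→1
  (4Δ to stable)
t=3 Δ0: s3=1 clk=1 s4=0 s0=1 s2=0 s1=1
  Δ1: clk:1→0
  (1Δ to stable)
t=4 Δ0: s3=1 clk=0 s4=0 s0=1 s2=0 s1=1
  Δ1: clk:0→1
  Δ2: s2:0→1
  Δ3: s4:0→1
  Δ4: s0:1→0
  (4Δ to stable)
t=5 Δ0: s3=1 clk=1 s4=1 s0=0 s2=1 s1=1
  Δ1: s3:1→0, clk:1→0
  Δ2: s0:0→1
  (2Δ to stable)
t=6 Δ0: s3=0 clk=0 s4=1 s0=1 s2=1 s1=1
  Δ1: clk:0→1
  Δ2: s2:1→0
  Δ3: s4:1→0
  Δ4: s0:1→0
  (4Δ to stable)
t=7 Δ0: s3=0 clk=1 s4=0 s0=0 s2=0 s1=1
  Δ1: s3:0→1, clk:1→0
  Δ2: s0:0→1
  (2Δ to stable)
t=8 Δ0: s3=1 clk=0 s4=0 s0=1 s2=0 s1=1
  Δ1: s3:1→0, clk:0→1
  Δ2: s0:1→0, s2:0→1
  Δ3: s4:0→1
  Δ4: s0:0→1
  (4Δ to stable)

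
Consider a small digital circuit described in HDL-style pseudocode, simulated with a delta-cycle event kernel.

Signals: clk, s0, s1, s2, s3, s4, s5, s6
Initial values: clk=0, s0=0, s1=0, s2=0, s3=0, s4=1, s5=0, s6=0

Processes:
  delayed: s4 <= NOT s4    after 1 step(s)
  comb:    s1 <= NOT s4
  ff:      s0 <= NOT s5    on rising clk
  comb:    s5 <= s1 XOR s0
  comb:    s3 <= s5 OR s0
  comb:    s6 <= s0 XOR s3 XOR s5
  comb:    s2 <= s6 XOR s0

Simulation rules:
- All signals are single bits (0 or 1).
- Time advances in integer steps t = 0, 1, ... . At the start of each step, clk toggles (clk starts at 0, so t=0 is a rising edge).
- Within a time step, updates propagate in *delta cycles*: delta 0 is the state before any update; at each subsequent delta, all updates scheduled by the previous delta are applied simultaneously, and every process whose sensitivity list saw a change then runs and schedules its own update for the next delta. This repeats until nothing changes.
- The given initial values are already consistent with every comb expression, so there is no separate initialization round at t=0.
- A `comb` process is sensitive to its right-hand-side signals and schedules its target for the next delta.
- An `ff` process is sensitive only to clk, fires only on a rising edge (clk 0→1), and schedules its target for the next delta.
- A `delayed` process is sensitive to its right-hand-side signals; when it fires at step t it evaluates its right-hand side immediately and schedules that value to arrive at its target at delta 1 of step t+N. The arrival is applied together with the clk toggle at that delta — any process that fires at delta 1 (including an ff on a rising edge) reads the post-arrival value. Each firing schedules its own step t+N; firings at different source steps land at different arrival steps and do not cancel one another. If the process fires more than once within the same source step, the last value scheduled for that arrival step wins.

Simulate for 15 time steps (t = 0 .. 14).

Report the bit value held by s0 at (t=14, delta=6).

0

t=0 Δ0: clk=0 s6=0 s4=1 s0=0 s1=0 s3=0 s2=0 s5=0
  Δ1: clk:0→1
  Δ2: s0:0→1
  Δ3: s6:0→1, s3:0→1, s2:0→1, s5:0→1
  Δ4: s2:1→0
  (4Δ to stable)
t=1 Δ0: clk=1 s6=1 s4=1 s0=1 s1=0 s3=1 s2=0 s5=1
  Δ1: clk:1→0
  (1Δ to stable)
t=2 Δ0: clk=0 s6=1 s4=1 s0=1 s1=0 s3=1 s2=0 s5=1
  Δ1: clk:0→1
  Δ2: s0:1→0
  Δ3: s6:1→0, s2:0→1, s5:1→0
  Δ4: s6:0→1, s3:1→0, s2:1→0
  Δ5: s6:1→0, s2:0→1
  Δ6: s2:1→0
  (6Δ to stable)
t=3 Δ0: clk=1 s6=0 s4=1 s0=0 s1=0 s3=0 s2=0 s5=0
  Δ1: clk:1→0
  (1Δ to stable)
t=4 Δ0: clk=0 s6=0 s4=1 s0=0 s1=0 s3=0 s2=0 s5=0
  Δ1: clk:0→1
  Δ2: s0:0→1
  Δ3: s6:0→1, s3:0→1, s2:0→1, s5:0→1
  Δ4: s2:1→0
  (4Δ to stable)
t=5 Δ0: clk=1 s6=1 s4=1 s0=1 s1=0 s3=1 s2=0 s5=1
  Δ1: clk:1→0
  (1Δ to stable)
t=6 Δ0: clk=0 s6=1 s4=1 s0=1 s1=0 s3=1 s2=0 s5=1
  Δ1: clk:0→1
  Δ2: s0:1→0
  Δ3: s6:1→0, s2:0→1, s5:1→0
  Δ4: s6:0→1, s3:1→0, s2:1→0
  Δ5: s6:1→0, s2:0→1
  Δ6: s2:1→0
  (6Δ to stable)
t=7 Δ0: clk=1 s6=0 s4=1 s0=0 s1=0 s3=0 s2=0 s5=0
  Δ1: clk:1→0
  (1Δ to stable)
t=8 Δ0: clk=0 s6=0 s4=1 s0=0 s1=0 s3=0 s2=0 s5=0
  Δ1: clk:0→1
  Δ2: s0:0→1
  Δ3: s6:0→1, s3:0→1, s2:0→1, s5:0→1
  Δ4: s2:1→0
  (4Δ to stable)
t=9 Δ0: clk=1 s6=1 s4=1 s0=1 s1=0 s3=1 s2=0 s5=1
  Δ1: clk:1→0
  (1Δ to stable)
t=10 Δ0: clk=0 s6=1 s4=1 s0=1 s1=0 s3=1 s2=0 s5=1
  Δ1: clk:0→1
  Δ2: s0:1→0
  Δ3: s6:1→0, s2:0→1, s5:1→0
  Δ4: s6:0→1, s3:1→0, s2:1→0
  Δ5: s6:1→0, s2:0→1
  Δ6: s2:1→0
  (6Δ to stable)
t=11 Δ0: clk=1 s6=0 s4=1 s0=0 s1=0 s3=0 s2=0 s5=0
  Δ1: clk:1→0
  (1Δ to stable)
t=12 Δ0: clk=0 s6=0 s4=1 s0=0 s1=0 s3=0 s2=0 s5=0
  Δ1: clk:0→1
  Δ2: s0:0→1
  Δ3: s6:0→1, s3:0→1, s2:0→1, s5:0→1
  Δ4: s2:1→0
  (4Δ to stable)
t=13 Δ0: clk=1 s6=1 s4=1 s0=1 s1=0 s3=1 s2=0 s5=1
  Δ1: clk:1→0
  (1Δ to stable)
t=14 Δ0: clk=0 s6=1 s4=1 s0=1 s1=0 s3=1 s2=0 s5=1
  Δ1: clk:0→1
  Δ2: s0:1→0
  Δ3: s6:1→0, s2:0→1, s5:1→0
  Δ4: s6:0→1, s3:1→0, s2:1→0
  Δ5: s6:1→0, s2:0→1
  Δ6: s2:1→0
  (6Δ to stable)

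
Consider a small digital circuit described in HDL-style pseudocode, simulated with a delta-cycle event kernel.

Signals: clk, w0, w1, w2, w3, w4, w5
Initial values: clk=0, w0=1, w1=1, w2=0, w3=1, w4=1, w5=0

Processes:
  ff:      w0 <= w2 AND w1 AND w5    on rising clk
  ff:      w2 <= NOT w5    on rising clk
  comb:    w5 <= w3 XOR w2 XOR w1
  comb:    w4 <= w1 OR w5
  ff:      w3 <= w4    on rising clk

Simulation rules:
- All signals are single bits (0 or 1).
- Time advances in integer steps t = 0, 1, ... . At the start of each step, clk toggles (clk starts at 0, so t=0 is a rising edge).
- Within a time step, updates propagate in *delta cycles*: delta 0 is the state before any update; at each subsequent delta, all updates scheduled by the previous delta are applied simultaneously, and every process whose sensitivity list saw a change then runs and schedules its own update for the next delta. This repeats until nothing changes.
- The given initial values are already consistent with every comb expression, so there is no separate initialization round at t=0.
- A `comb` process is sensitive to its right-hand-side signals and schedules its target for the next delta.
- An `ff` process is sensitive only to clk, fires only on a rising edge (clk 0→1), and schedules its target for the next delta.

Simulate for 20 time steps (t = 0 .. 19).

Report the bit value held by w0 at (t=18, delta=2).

1

t0.Δ0 w5=0 w0=1 w4=1 w3=1 w1=1 clk=0 w2=0
t0.Δ1 w5=0 w0=1 w4=1 w3=1 w1=1 clk=1 w2=0
t0.Δ2 w5=0 w0=0 w4=1 w3=1 w1=1 clk=1 w2=1
t0.Δ3 w5=1 w0=0 w4=1 w3=1 w1=1 clk=1 w2=1
t1.Δ0 w5=1 w0=0 w4=1 w3=1 w1=1 clk=1 w2=1
t1.Δ1 w5=1 w0=0 w4=1 w3=1 w1=1 clk=0 w2=1
t2.Δ0 w5=1 w0=0 w4=1 w3=1 w1=1 clk=0 w2=1
t2.Δ1 w5=1 w0=0 w4=1 w3=1 w1=1 clk=1 w2=1
t2.Δ2 w5=1 w0=1 w4=1 w3=1 w1=1 clk=1 w2=0
t2.Δ3 w5=0 w0=1 w4=1 w3=1 w1=1 clk=1 w2=0
t3.Δ0 w5=0 w0=1 w4=1 w3=1 w1=1 clk=1 w2=0
t3.Δ1 w5=0 w0=1 w4=1 w3=1 w1=1 clk=0 w2=0
t4.Δ0 w5=0 w0=1 w4=1 w3=1 w1=1 clk=0 w2=0
t4.Δ1 w5=0 w0=1 w4=1 w3=1 w1=1 clk=1 w2=0
t4.Δ2 w5=0 w0=0 w4=1 w3=1 w1=1 clk=1 w2=1
t4.Δ3 w5=1 w0=0 w4=1 w3=1 w1=1 clk=1 w2=1
t5.Δ0 w5=1 w0=0 w4=1 w3=1 w1=1 clk=1 w2=1
t5.Δ1 w5=1 w0=0 w4=1 w3=1 w1=1 clk=0 w2=1
t6.Δ0 w5=1 w0=0 w4=1 w3=1 w1=1 clk=0 w2=1
t6.Δ1 w5=1 w0=0 w4=1 w3=1 w1=1 clk=1 w2=1
t6.Δ2 w5=1 w0=1 w4=1 w3=1 w1=1 clk=1 w2=0
t6.Δ3 w5=0 w0=1 w4=1 w3=1 w1=1 clk=1 w2=0
t7.Δ0 w5=0 w0=1 w4=1 w3=1 w1=1 clk=1 w2=0
t7.Δ1 w5=0 w0=1 w4=1 w3=1 w1=1 clk=0 w2=0
t8.Δ0 w5=0 w0=1 w4=1 w3=1 w1=1 clk=0 w2=0
t8.Δ1 w5=0 w0=1 w4=1 w3=1 w1=1 clk=1 w2=0
t8.Δ2 w5=0 w0=0 w4=1 w3=1 w1=1 clk=1 w2=1
t8.Δ3 w5=1 w0=0 w4=1 w3=1 w1=1 clk=1 w2=1
t9.Δ0 w5=1 w0=0 w4=1 w3=1 w1=1 clk=1 w2=1
t9.Δ1 w5=1 w0=0 w4=1 w3=1 w1=1 clk=0 w2=1
t10.Δ0 w5=1 w0=0 w4=1 w3=1 w1=1 clk=0 w2=1
t10.Δ1 w5=1 w0=0 w4=1 w3=1 w1=1 clk=1 w2=1
t10.Δ2 w5=1 w0=1 w4=1 w3=1 w1=1 clk=1 w2=0
t10.Δ3 w5=0 w0=1 w4=1 w3=1 w1=1 clk=1 w2=0
t11.Δ0 w5=0 w0=1 w4=1 w3=1 w1=1 clk=1 w2=0
t11.Δ1 w5=0 w0=1 w4=1 w3=1 w1=1 clk=0 w2=0
t12.Δ0 w5=0 w0=1 w4=1 w3=1 w1=1 clk=0 w2=0
t12.Δ1 w5=0 w0=1 w4=1 w3=1 w1=1 clk=1 w2=0
t12.Δ2 w5=0 w0=0 w4=1 w3=1 w1=1 clk=1 w2=1
t12.Δ3 w5=1 w0=0 w4=1 w3=1 w1=1 clk=1 w2=1
t13.Δ0 w5=1 w0=0 w4=1 w3=1 w1=1 clk=1 w2=1
t13.Δ1 w5=1 w0=0 w4=1 w3=1 w1=1 clk=0 w2=1
t14.Δ0 w5=1 w0=0 w4=1 w3=1 w1=1 clk=0 w2=1
t14.Δ1 w5=1 w0=0 w4=1 w3=1 w1=1 clk=1 w2=1
t14.Δ2 w5=1 w0=1 w4=1 w3=1 w1=1 clk=1 w2=0
t14.Δ3 w5=0 w0=1 w4=1 w3=1 w1=1 clk=1 w2=0
t15.Δ0 w5=0 w0=1 w4=1 w3=1 w1=1 clk=1 w2=0
t15.Δ1 w5=0 w0=1 w4=1 w3=1 w1=1 clk=0 w2=0
t16.Δ0 w5=0 w0=1 w4=1 w3=1 w1=1 clk=0 w2=0
t16.Δ1 w5=0 w0=1 w4=1 w3=1 w1=1 clk=1 w2=0
t16.Δ2 w5=0 w0=0 w4=1 w3=1 w1=1 clk=1 w2=1
t16.Δ3 w5=1 w0=0 w4=1 w3=1 w1=1 clk=1 w2=1
t17.Δ0 w5=1 w0=0 w4=1 w3=1 w1=1 clk=1 w2=1
t17.Δ1 w5=1 w0=0 w4=1 w3=1 w1=1 clk=0 w2=1
t18.Δ0 w5=1 w0=0 w4=1 w3=1 w1=1 clk=0 w2=1
t18.Δ1 w5=1 w0=0 w4=1 w3=1 w1=1 clk=1 w2=1
t18.Δ2 w5=1 w0=1 w4=1 w3=1 w1=1 clk=1 w2=0
t18.Δ3 w5=0 w0=1 w4=1 w3=1 w1=1 clk=1 w2=0
t19.Δ0 w5=0 w0=1 w4=1 w3=1 w1=1 clk=1 w2=0
t19.Δ1 w5=0 w0=1 w4=1 w3=1 w1=1 clk=0 w2=0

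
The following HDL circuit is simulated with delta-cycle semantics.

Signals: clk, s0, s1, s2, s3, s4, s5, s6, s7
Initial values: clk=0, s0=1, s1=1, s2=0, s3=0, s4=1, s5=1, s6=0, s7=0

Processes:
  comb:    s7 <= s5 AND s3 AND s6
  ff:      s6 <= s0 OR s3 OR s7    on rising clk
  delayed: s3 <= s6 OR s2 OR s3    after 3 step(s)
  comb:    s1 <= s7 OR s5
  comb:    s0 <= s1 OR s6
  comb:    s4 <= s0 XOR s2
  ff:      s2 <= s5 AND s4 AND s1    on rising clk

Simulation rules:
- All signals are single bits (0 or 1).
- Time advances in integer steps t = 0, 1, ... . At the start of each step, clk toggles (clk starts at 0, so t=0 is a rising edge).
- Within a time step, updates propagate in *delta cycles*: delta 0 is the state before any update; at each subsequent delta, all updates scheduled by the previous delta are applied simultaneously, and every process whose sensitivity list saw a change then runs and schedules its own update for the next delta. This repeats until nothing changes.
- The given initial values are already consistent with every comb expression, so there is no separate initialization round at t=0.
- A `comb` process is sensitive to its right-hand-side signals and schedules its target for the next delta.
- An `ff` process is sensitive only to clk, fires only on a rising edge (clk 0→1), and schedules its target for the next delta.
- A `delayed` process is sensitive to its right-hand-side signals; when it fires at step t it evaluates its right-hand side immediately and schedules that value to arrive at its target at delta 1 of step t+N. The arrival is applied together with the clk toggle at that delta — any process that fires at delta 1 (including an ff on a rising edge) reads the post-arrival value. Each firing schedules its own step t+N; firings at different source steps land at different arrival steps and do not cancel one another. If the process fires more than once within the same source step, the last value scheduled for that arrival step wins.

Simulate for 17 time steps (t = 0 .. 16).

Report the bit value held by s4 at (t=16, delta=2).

1

t0.Δ0 s6=0 s0=1 s3=0 s7=0 clk=0 s4=1 s5=1 s1=1 s2=0
t0.Δ1 s6=0 s0=1 s3=0 s7=0 clk=1 s4=1 s5=1 s1=1 s2=0
t0.Δ2 s6=1 s0=1 s3=0 s7=0 clk=1 s4=1 s5=1 s1=1 s2=1
t0.Δ3 s6=1 s0=1 s3=0 s7=0 clk=1 s4=0 s5=1 s1=1 s2=1
t1.Δ0 s6=1 s0=1 s3=0 s7=0 clk=1 s4=0 s5=1 s1=1 s2=1
t1.Δ1 s6=1 s0=1 s3=0 s7=0 clk=0 s4=0 s5=1 s1=1 s2=1
t2.Δ0 s6=1 s0=1 s3=0 s7=0 clk=0 s4=0 s5=1 s1=1 s2=1
t2.Δ1 s6=1 s0=1 s3=0 s7=0 clk=1 s4=0 s5=1 s1=1 s2=1
t2.Δ2 s6=1 s0=1 s3=0 s7=0 clk=1 s4=0 s5=1 s1=1 s2=0
t2.Δ3 s6=1 s0=1 s3=0 s7=0 clk=1 s4=1 s5=1 s1=1 s2=0
t3.Δ0 s6=1 s0=1 s3=0 s7=0 clk=1 s4=1 s5=1 s1=1 s2=0
t3.Δ1 s6=1 s0=1 s3=1 s7=0 clk=0 s4=1 s5=1 s1=1 s2=0
t3.Δ2 s6=1 s0=1 s3=1 s7=1 clk=0 s4=1 s5=1 s1=1 s2=0
t4.Δ0 s6=1 s0=1 s3=1 s7=1 clk=0 s4=1 s5=1 s1=1 s2=0
t4.Δ1 s6=1 s0=1 s3=1 s7=1 clk=1 s4=1 s5=1 s1=1 s2=0
t4.Δ2 s6=1 s0=1 s3=1 s7=1 clk=1 s4=1 s5=1 s1=1 s2=1
t4.Δ3 s6=1 s0=1 s3=1 s7=1 clk=1 s4=0 s5=1 s1=1 s2=1
t5.Δ0 s6=1 s0=1 s3=1 s7=1 clk=1 s4=0 s5=1 s1=1 s2=1
t5.Δ1 s6=1 s0=1 s3=1 s7=1 clk=0 s4=0 s5=1 s1=1 s2=1
t6.Δ0 s6=1 s0=1 s3=1 s7=1 clk=0 s4=0 s5=1 s1=1 s2=1
t6.Δ1 s6=1 s0=1 s3=1 s7=1 clk=1 s4=0 s5=1 s1=1 s2=1
t6.Δ2 s6=1 s0=1 s3=1 s7=1 clk=1 s4=0 s5=1 s1=1 s2=0
t6.Δ3 s6=1 s0=1 s3=1 s7=1 clk=1 s4=1 s5=1 s1=1 s2=0
t7.Δ0 s6=1 s0=1 s3=1 s7=1 clk=1 s4=1 s5=1 s1=1 s2=0
t7.Δ1 s6=1 s0=1 s3=1 s7=1 clk=0 s4=1 s5=1 s1=1 s2=0
t8.Δ0 s6=1 s0=1 s3=1 s7=1 clk=0 s4=1 s5=1 s1=1 s2=0
t8.Δ1 s6=1 s0=1 s3=1 s7=1 clk=1 s4=1 s5=1 s1=1 s2=0
t8.Δ2 s6=1 s0=1 s3=1 s7=1 clk=1 s4=1 s5=1 s1=1 s2=1
t8.Δ3 s6=1 s0=1 s3=1 s7=1 clk=1 s4=0 s5=1 s1=1 s2=1
t9.Δ0 s6=1 s0=1 s3=1 s7=1 clk=1 s4=0 s5=1 s1=1 s2=1
t9.Δ1 s6=1 s0=1 s3=1 s7=1 clk=0 s4=0 s5=1 s1=1 s2=1
t10.Δ0 s6=1 s0=1 s3=1 s7=1 clk=0 s4=0 s5=1 s1=1 s2=1
t10.Δ1 s6=1 s0=1 s3=1 s7=1 clk=1 s4=0 s5=1 s1=1 s2=1
t10.Δ2 s6=1 s0=1 s3=1 s7=1 clk=1 s4=0 s5=1 s1=1 s2=0
t10.Δ3 s6=1 s0=1 s3=1 s7=1 clk=1 s4=1 s5=1 s1=1 s2=0
t11.Δ0 s6=1 s0=1 s3=1 s7=1 clk=1 s4=1 s5=1 s1=1 s2=0
t11.Δ1 s6=1 s0=1 s3=1 s7=1 clk=0 s4=1 s5=1 s1=1 s2=0
t12.Δ0 s6=1 s0=1 s3=1 s7=1 clk=0 s4=1 s5=1 s1=1 s2=0
t12.Δ1 s6=1 s0=1 s3=1 s7=1 clk=1 s4=1 s5=1 s1=1 s2=0
t12.Δ2 s6=1 s0=1 s3=1 s7=1 clk=1 s4=1 s5=1 s1=1 s2=1
t12.Δ3 s6=1 s0=1 s3=1 s7=1 clk=1 s4=0 s5=1 s1=1 s2=1
t13.Δ0 s6=1 s0=1 s3=1 s7=1 clk=1 s4=0 s5=1 s1=1 s2=1
t13.Δ1 s6=1 s0=1 s3=1 s7=1 clk=0 s4=0 s5=1 s1=1 s2=1
t14.Δ0 s6=1 s0=1 s3=1 s7=1 clk=0 s4=0 s5=1 s1=1 s2=1
t14.Δ1 s6=1 s0=1 s3=1 s7=1 clk=1 s4=0 s5=1 s1=1 s2=1
t14.Δ2 s6=1 s0=1 s3=1 s7=1 clk=1 s4=0 s5=1 s1=1 s2=0
t14.Δ3 s6=1 s0=1 s3=1 s7=1 clk=1 s4=1 s5=1 s1=1 s2=0
t15.Δ0 s6=1 s0=1 s3=1 s7=1 clk=1 s4=1 s5=1 s1=1 s2=0
t15.Δ1 s6=1 s0=1 s3=1 s7=1 clk=0 s4=1 s5=1 s1=1 s2=0
t16.Δ0 s6=1 s0=1 s3=1 s7=1 clk=0 s4=1 s5=1 s1=1 s2=0
t16.Δ1 s6=1 s0=1 s3=1 s7=1 clk=1 s4=1 s5=1 s1=1 s2=0
t16.Δ2 s6=1 s0=1 s3=1 s7=1 clk=1 s4=1 s5=1 s1=1 s2=1
t16.Δ3 s6=1 s0=1 s3=1 s7=1 clk=1 s4=0 s5=1 s1=1 s2=1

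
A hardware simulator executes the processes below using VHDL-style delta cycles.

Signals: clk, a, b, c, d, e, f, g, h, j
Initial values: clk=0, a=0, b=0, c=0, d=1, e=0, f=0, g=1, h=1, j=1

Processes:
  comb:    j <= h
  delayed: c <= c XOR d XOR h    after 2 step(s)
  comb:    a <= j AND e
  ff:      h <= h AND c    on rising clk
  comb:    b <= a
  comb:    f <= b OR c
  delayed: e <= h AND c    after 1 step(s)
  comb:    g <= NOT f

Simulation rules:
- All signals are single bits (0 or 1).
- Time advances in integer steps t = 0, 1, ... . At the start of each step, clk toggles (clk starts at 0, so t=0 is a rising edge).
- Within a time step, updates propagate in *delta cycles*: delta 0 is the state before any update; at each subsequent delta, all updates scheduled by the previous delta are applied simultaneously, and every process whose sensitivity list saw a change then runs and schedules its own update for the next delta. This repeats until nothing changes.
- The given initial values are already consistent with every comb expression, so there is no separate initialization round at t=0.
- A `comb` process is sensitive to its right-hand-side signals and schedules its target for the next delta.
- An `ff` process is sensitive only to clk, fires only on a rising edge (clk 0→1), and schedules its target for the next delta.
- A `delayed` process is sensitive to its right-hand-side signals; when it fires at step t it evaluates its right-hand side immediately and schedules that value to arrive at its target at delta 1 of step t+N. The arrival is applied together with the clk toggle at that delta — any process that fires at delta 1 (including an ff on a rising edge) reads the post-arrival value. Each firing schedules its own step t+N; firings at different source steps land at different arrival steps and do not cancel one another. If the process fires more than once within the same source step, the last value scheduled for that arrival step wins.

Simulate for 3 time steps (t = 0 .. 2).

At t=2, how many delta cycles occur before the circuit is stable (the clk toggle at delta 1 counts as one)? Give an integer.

3

t=0 Δ0: a=0 j=1 g=1 clk=0 h=1 d=1 b=0 c=0 f=0 e=0
  Δ1: clk:0→1
  Δ2: h:1→0
  Δ3: j:1→0
  (3Δ to stable)
t=1 Δ0: a=0 j=0 g=1 clk=1 h=0 d=1 b=0 c=0 f=0 e=0
  Δ1: clk:1→0
  (1Δ to stable)
t=2 Δ0: a=0 j=0 g=1 clk=0 h=0 d=1 b=0 c=0 f=0 e=0
  Δ1: clk:0→1, c:0→1
  Δ2: f:0→1
  Δ3: g:1→0
  (3Δ to stable)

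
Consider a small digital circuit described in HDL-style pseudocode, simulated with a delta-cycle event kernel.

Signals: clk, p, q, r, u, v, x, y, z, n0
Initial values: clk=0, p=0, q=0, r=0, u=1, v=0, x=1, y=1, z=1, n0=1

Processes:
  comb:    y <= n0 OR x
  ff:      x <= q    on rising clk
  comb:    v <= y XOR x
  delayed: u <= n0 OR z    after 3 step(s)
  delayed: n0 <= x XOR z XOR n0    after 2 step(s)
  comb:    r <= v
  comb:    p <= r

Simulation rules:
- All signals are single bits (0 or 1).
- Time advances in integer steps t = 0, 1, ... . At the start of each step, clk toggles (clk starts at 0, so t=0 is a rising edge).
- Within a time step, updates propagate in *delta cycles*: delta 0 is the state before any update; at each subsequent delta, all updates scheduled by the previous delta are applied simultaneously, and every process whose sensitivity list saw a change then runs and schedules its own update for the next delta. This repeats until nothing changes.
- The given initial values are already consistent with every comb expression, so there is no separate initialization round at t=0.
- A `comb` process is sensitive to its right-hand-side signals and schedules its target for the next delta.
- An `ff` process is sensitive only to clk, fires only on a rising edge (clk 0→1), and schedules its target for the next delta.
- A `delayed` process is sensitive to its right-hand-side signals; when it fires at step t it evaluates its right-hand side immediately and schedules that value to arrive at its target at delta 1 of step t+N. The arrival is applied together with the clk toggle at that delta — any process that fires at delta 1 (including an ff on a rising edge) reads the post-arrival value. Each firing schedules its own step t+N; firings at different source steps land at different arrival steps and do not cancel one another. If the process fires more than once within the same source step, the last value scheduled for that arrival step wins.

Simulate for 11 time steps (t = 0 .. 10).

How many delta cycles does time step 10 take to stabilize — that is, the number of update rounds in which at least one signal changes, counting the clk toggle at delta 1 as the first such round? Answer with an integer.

5

t0.Δ0 x=1 clk=0 z=1 n0=1 y=1 v=0 r=0 p=0 u=1 q=0
t0.Δ1 x=1 clk=1 z=1 n0=1 y=1 v=0 r=0 p=0 u=1 q=0
t0.Δ2 x=0 clk=1 z=1 n0=1 y=1 v=0 r=0 p=0 u=1 q=0
t0.Δ3 x=0 clk=1 z=1 n0=1 y=1 v=1 r=0 p=0 u=1 q=0
t0.Δ4 x=0 clk=1 z=1 n0=1 y=1 v=1 r=1 p=0 u=1 q=0
t0.Δ5 x=0 clk=1 z=1 n0=1 y=1 v=1 r=1 p=1 u=1 q=0
t1.Δ0 x=0 clk=1 z=1 n0=1 y=1 v=1 r=1 p=1 u=1 q=0
t1.Δ1 x=0 clk=0 z=1 n0=1 y=1 v=1 r=1 p=1 u=1 q=0
t2.Δ0 x=0 clk=0 z=1 n0=1 y=1 v=1 r=1 p=1 u=1 q=0
t2.Δ1 x=0 clk=1 z=1 n0=0 y=1 v=1 r=1 p=1 u=1 q=0
t2.Δ2 x=0 clk=1 z=1 n0=0 y=0 v=1 r=1 p=1 u=1 q=0
t2.Δ3 x=0 clk=1 z=1 n0=0 y=0 v=0 r=1 p=1 u=1 q=0
t2.Δ4 x=0 clk=1 z=1 n0=0 y=0 v=0 r=0 p=1 u=1 q=0
t2.Δ5 x=0 clk=1 z=1 n0=0 y=0 v=0 r=0 p=0 u=1 q=0
t3.Δ0 x=0 clk=1 z=1 n0=0 y=0 v=0 r=0 p=0 u=1 q=0
t3.Δ1 x=0 clk=0 z=1 n0=0 y=0 v=0 r=0 p=0 u=1 q=0
t4.Δ0 x=0 clk=0 z=1 n0=0 y=0 v=0 r=0 p=0 u=1 q=0
t4.Δ1 x=0 clk=1 z=1 n0=1 y=0 v=0 r=0 p=0 u=1 q=0
t4.Δ2 x=0 clk=1 z=1 n0=1 y=1 v=0 r=0 p=0 u=1 q=0
t4.Δ3 x=0 clk=1 z=1 n0=1 y=1 v=1 r=0 p=0 u=1 q=0
t4.Δ4 x=0 clk=1 z=1 n0=1 y=1 v=1 r=1 p=0 u=1 q=0
t4.Δ5 x=0 clk=1 z=1 n0=1 y=1 v=1 r=1 p=1 u=1 q=0
t5.Δ0 x=0 clk=1 z=1 n0=1 y=1 v=1 r=1 p=1 u=1 q=0
t5.Δ1 x=0 clk=0 z=1 n0=1 y=1 v=1 r=1 p=1 u=1 q=0
t6.Δ0 x=0 clk=0 z=1 n0=1 y=1 v=1 r=1 p=1 u=1 q=0
t6.Δ1 x=0 clk=1 z=1 n0=0 y=1 v=1 r=1 p=1 u=1 q=0
t6.Δ2 x=0 clk=1 z=1 n0=0 y=0 v=1 r=1 p=1 u=1 q=0
t6.Δ3 x=0 clk=1 z=1 n0=0 y=0 v=0 r=1 p=1 u=1 q=0
t6.Δ4 x=0 clk=1 z=1 n0=0 y=0 v=0 r=0 p=1 u=1 q=0
t6.Δ5 x=0 clk=1 z=1 n0=0 y=0 v=0 r=0 p=0 u=1 q=0
t7.Δ0 x=0 clk=1 z=1 n0=0 y=0 v=0 r=0 p=0 u=1 q=0
t7.Δ1 x=0 clk=0 z=1 n0=0 y=0 v=0 r=0 p=0 u=1 q=0
t8.Δ0 x=0 clk=0 z=1 n0=0 y=0 v=0 r=0 p=0 u=1 q=0
t8.Δ1 x=0 clk=1 z=1 n0=1 y=0 v=0 r=0 p=0 u=1 q=0
t8.Δ2 x=0 clk=1 z=1 n0=1 y=1 v=0 r=0 p=0 u=1 q=0
t8.Δ3 x=0 clk=1 z=1 n0=1 y=1 v=1 r=0 p=0 u=1 q=0
t8.Δ4 x=0 clk=1 z=1 n0=1 y=1 v=1 r=1 p=0 u=1 q=0
t8.Δ5 x=0 clk=1 z=1 n0=1 y=1 v=1 r=1 p=1 u=1 q=0
t9.Δ0 x=0 clk=1 z=1 n0=1 y=1 v=1 r=1 p=1 u=1 q=0
t9.Δ1 x=0 clk=0 z=1 n0=1 y=1 v=1 r=1 p=1 u=1 q=0
t10.Δ0 x=0 clk=0 z=1 n0=1 y=1 v=1 r=1 p=1 u=1 q=0
t10.Δ1 x=0 clk=1 z=1 n0=0 y=1 v=1 r=1 p=1 u=1 q=0
t10.Δ2 x=0 clk=1 z=1 n0=0 y=0 v=1 r=1 p=1 u=1 q=0
t10.Δ3 x=0 clk=1 z=1 n0=0 y=0 v=0 r=1 p=1 u=1 q=0
t10.Δ4 x=0 clk=1 z=1 n0=0 y=0 v=0 r=0 p=1 u=1 q=0
t10.Δ5 x=0 clk=1 z=1 n0=0 y=0 v=0 r=0 p=0 u=1 q=0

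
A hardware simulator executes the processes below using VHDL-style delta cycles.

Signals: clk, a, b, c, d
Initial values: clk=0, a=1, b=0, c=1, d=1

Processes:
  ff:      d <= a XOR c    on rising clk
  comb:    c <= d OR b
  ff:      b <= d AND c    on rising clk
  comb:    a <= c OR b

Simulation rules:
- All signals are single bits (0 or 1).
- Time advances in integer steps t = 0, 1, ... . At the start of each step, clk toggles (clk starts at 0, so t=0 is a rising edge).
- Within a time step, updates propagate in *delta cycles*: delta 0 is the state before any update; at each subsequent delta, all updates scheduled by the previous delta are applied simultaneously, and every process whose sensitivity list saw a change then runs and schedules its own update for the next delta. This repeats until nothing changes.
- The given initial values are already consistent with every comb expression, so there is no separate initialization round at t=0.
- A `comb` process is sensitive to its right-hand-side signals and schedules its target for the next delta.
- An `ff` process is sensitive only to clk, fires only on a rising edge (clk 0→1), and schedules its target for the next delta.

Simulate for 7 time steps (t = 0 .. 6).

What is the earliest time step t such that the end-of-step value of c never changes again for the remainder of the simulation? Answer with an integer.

[bits: d,clk,b,a,c]
t=0: Δ0=10011 Δ1=11011 Δ2=01111 | 2Δ
t=1: Δ0=01111 Δ1=00111 | 1Δ
t=2: Δ0=00111 Δ1=01111 Δ2=01011 Δ3=01010 Δ4=01000 | 4Δ
t=3: Δ0=01000 Δ1=00000 | 1Δ
t=4: Δ0=00000 Δ1=01000 | 1Δ
t=5: Δ0=01000 Δ1=00000 | 1Δ
t=6: Δ0=00000 Δ1=01000 | 1Δ

2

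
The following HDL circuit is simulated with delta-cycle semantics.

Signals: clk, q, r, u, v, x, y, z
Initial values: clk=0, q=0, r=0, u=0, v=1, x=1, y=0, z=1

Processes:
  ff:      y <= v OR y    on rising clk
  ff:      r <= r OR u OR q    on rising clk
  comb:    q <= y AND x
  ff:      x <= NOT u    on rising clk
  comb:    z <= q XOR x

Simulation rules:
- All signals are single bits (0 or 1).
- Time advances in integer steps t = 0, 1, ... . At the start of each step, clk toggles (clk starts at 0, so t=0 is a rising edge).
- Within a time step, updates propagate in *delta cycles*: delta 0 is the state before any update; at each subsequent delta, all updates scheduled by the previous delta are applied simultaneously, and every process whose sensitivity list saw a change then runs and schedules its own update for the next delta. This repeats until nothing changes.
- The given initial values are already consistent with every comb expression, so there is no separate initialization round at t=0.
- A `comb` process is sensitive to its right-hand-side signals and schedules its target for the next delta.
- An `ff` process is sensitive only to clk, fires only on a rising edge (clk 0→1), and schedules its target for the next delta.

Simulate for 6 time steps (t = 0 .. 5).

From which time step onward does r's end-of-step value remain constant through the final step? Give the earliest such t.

[bits: r,q,z,v,u,y,x,clk]
t=0: Δ0=00110010 Δ1=00110011 Δ2=00110111 Δ3=01110111 Δ4=01010111 | 4Δ
t=1: Δ0=01010111 Δ1=01010110 | 1Δ
t=2: Δ0=01010110 Δ1=01010111 Δ2=11010111 | 2Δ
t=3: Δ0=11010111 Δ1=11010110 | 1Δ
t=4: Δ0=11010110 Δ1=11010111 | 1Δ
t=5: Δ0=11010111 Δ1=11010110 | 1Δ

2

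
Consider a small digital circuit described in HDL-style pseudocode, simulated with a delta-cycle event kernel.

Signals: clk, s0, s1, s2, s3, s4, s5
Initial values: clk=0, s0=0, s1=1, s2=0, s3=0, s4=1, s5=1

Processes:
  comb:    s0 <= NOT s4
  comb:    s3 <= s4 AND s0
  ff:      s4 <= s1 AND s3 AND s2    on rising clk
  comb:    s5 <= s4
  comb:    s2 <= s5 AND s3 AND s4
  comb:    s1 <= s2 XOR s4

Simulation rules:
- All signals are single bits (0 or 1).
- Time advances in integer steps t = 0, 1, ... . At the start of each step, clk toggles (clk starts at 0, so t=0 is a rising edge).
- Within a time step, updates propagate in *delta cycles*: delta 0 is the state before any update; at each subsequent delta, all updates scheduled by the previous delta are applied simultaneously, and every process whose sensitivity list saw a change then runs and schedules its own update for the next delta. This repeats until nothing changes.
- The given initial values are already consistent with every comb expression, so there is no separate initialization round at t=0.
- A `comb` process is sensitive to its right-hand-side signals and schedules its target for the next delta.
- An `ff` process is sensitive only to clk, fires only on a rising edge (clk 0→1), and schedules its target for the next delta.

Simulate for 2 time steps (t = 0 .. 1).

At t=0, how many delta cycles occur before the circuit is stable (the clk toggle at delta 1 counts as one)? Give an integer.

t0.Δ0 s0=0 s5=1 s2=0 s1=1 s3=0 clk=0 s4=1
t0.Δ1 s0=0 s5=1 s2=0 s1=1 s3=0 clk=1 s4=1
t0.Δ2 s0=0 s5=1 s2=0 s1=1 s3=0 clk=1 s4=0
t0.Δ3 s0=1 s5=0 s2=0 s1=0 s3=0 clk=1 s4=0
t1.Δ0 s0=1 s5=0 s2=0 s1=0 s3=0 clk=1 s4=0
t1.Δ1 s0=1 s5=0 s2=0 s1=0 s3=0 clk=0 s4=0

3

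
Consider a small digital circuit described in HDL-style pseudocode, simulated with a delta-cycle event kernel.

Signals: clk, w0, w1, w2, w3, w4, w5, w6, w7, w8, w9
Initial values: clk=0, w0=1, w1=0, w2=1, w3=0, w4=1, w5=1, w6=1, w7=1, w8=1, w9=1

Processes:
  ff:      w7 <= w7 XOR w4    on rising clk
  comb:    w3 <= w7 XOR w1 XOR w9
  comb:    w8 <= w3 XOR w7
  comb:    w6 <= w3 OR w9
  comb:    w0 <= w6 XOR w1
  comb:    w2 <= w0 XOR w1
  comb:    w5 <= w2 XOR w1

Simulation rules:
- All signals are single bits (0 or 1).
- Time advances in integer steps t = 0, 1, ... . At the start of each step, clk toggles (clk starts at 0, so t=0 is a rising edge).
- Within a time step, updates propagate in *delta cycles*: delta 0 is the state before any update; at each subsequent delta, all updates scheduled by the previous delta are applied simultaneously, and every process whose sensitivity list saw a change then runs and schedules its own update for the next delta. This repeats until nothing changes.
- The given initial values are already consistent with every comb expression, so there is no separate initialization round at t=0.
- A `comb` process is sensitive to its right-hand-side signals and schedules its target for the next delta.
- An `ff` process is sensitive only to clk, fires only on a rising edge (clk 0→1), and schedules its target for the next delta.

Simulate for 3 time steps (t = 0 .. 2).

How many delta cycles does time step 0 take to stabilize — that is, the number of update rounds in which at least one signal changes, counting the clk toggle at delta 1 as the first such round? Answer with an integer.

t=0 Δ0: w5=1 w7=1 w6=1 w2=1 w9=1 w1=0 w0=1 w8=1 w4=1 clk=0 w3=0
  Δ1: clk:0→1
  Δ2: w7:1→0
  Δ3: w8:1→0, w3:0→1
  Δ4: w8:0→1
  (4Δ to stable)
t=1 Δ0: w5=1 w7=0 w6=1 w2=1 w9=1 w1=0 w0=1 w8=1 w4=1 clk=1 w3=1
  Δ1: clk:1→0
  (1Δ to stable)
t=2 Δ0: w5=1 w7=0 w6=1 w2=1 w9=1 w1=0 w0=1 w8=1 w4=1 clk=0 w3=1
  Δ1: clk:0→1
  Δ2: w7:0→1
  Δ3: w8:1→0, w3:1→0
  Δ4: w8:0→1
  (4Δ to stable)

4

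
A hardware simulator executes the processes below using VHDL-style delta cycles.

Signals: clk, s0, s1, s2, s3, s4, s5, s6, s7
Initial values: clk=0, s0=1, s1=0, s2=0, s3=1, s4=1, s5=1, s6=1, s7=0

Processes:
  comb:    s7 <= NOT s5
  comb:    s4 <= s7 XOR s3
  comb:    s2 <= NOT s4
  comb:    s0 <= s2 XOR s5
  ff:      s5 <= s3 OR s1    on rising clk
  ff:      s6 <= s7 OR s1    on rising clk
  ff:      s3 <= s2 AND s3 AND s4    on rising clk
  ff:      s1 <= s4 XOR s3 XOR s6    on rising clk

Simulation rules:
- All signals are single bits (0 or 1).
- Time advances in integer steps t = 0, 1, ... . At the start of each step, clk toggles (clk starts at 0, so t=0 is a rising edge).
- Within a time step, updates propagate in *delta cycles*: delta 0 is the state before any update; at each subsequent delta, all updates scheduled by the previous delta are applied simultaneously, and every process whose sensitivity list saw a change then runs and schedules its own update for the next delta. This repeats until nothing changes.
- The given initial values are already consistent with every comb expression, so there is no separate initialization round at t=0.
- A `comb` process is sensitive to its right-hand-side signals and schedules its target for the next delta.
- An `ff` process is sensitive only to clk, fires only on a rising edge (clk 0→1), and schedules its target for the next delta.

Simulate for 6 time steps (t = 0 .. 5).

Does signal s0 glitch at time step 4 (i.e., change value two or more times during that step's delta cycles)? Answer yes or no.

t=0 Δ0: s3=1 clk=0 s1=0 s4=1 s7=0 s5=1 s0=1 s6=1 s2=0
  Δ1: clk:0→1
  Δ2: s3:1→0, s1:0→1, s6:1→0
  Δ3: s4:1→0
  Δ4: s2:0→1
  Δ5: s0:1→0
  (5Δ to stable)
t=1 Δ0: s3=0 clk=1 s1=1 s4=0 s7=0 s5=1 s0=0 s6=0 s2=1
  Δ1: clk:1→0
  (1Δ to stable)
t=2 Δ0: s3=0 clk=0 s1=1 s4=0 s7=0 s5=1 s0=0 s6=0 s2=1
  Δ1: clk:0→1
  Δ2: s1:1→0, s6:0→1
  (2Δ to stable)
t=3 Δ0: s3=0 clk=1 s1=0 s4=0 s7=0 s5=1 s0=0 s6=1 s2=1
  Δ1: clk:1→0
  (1Δ to stable)
t=4 Δ0: s3=0 clk=0 s1=0 s4=0 s7=0 s5=1 s0=0 s6=1 s2=1
  Δ1: clk:0→1
  Δ2: s1:0→1, s5:1→0, s6:1→0
  Δ3: s7:0→1, s0:0→1
  Δ4: s4:0→1
  Δ5: s2:1→0
  Δ6: s0:1→0
  (6Δ to stable)
t=5 Δ0: s3=0 clk=1 s1=1 s4=1 s7=1 s5=0 s0=0 s6=0 s2=0
  Δ1: clk:1→0
  (1Δ to stable)

yes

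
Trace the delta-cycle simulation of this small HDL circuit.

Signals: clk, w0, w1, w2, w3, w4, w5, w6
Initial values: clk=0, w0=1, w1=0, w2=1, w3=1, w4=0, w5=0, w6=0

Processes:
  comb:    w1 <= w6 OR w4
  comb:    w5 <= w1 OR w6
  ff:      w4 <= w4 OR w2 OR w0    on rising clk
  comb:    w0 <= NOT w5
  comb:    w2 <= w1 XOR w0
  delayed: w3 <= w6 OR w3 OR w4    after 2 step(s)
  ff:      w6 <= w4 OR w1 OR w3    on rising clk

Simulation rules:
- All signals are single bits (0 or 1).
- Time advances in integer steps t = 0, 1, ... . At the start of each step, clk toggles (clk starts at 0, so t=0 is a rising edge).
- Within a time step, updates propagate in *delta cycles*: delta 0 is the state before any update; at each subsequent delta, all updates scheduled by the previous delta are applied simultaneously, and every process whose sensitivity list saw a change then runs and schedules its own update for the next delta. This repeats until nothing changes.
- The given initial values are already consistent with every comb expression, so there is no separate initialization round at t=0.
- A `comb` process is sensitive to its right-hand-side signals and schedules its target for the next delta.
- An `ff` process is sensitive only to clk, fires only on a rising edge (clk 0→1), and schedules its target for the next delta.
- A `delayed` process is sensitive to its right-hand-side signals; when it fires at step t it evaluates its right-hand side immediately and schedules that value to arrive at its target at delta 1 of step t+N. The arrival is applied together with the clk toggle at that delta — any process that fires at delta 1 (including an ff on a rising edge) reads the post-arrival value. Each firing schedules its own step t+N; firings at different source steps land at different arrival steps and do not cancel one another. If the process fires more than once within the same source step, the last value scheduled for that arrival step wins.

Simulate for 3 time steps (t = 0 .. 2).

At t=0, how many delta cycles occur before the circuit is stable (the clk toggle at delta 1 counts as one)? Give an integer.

[bits: clk,w1,w4,w3,w5,w0,w6,w2]
t=0: Δ0=00010101 Δ1=10010101 Δ2=10110111 Δ3=11111111 Δ4=11111010 Δ5=11111011 | 5Δ
t=1: Δ0=11111011 Δ1=01111011 | 1Δ
t=2: Δ0=01111011 Δ1=11111011 | 1Δ

5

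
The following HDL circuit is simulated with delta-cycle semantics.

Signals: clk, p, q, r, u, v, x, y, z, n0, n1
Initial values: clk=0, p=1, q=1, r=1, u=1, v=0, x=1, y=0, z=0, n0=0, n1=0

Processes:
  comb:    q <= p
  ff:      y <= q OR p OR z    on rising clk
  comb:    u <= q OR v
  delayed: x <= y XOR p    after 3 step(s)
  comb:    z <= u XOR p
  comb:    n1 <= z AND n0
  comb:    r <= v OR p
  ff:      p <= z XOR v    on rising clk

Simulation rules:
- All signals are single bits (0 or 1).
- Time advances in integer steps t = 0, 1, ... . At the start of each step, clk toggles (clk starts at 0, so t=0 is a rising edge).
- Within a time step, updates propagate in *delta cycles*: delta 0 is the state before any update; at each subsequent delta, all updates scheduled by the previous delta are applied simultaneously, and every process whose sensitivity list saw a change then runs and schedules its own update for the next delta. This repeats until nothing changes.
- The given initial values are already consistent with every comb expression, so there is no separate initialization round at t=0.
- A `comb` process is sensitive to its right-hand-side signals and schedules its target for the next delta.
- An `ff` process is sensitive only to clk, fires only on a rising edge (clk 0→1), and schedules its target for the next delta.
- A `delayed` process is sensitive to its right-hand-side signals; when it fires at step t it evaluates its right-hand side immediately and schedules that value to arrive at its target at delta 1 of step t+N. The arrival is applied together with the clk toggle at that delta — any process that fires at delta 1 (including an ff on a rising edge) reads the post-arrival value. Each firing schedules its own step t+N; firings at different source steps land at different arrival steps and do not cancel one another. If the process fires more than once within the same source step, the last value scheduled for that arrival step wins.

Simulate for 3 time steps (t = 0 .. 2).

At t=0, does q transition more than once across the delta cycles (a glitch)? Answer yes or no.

no

t=0 Δ0: q=1 n0=0 clk=0 p=1 n1=0 u=1 r=1 z=0 v=0 x=1 y=0
  Δ1: clk:0→1
  Δ2: p:1→0, y:0→1
  Δ3: q:1→0, r:1→0, z:0→1
  Δ4: u:1→0
  Δ5: z:1→0
  (5Δ to stable)
t=1 Δ0: q=0 n0=0 clk=1 p=0 n1=0 u=0 r=0 z=0 v=0 x=1 y=1
  Δ1: clk:1→0
  (1Δ to stable)
t=2 Δ0: q=0 n0=0 clk=0 p=0 n1=0 u=0 r=0 z=0 v=0 x=1 y=1
  Δ1: clk:0→1
  Δ2: y:1→0
  (2Δ to stable)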